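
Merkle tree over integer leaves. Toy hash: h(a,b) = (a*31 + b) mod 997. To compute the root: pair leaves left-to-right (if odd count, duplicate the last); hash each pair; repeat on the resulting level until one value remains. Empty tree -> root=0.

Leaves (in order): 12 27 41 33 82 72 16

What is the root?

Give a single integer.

Answer: 927

Derivation:
L0: [12, 27, 41, 33, 82, 72, 16]
L1: h(12,27)=(12*31+27)%997=399 h(41,33)=(41*31+33)%997=307 h(82,72)=(82*31+72)%997=620 h(16,16)=(16*31+16)%997=512 -> [399, 307, 620, 512]
L2: h(399,307)=(399*31+307)%997=712 h(620,512)=(620*31+512)%997=789 -> [712, 789]
L3: h(712,789)=(712*31+789)%997=927 -> [927]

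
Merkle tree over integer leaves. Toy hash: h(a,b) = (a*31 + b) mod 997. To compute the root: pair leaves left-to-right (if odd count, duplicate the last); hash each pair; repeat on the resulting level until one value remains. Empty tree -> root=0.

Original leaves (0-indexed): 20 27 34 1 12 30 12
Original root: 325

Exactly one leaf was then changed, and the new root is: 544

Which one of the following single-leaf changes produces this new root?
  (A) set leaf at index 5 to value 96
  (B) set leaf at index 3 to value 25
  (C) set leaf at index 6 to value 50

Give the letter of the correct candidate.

Original leaves: [20, 27, 34, 1, 12, 30, 12]
Target new root: 544
Try each candidate change and compute the resulting root:
Candidate A: set leaf[5] = 96 -> leaves = [20, 27, 34, 1, 12, 96, 12]
  L0: [20, 27, 34, 1, 12, 96, 12]
  L1: h(20,27)=(20*31+27)%997=647 h(34,1)=(34*31+1)%997=58 h(12,96)=(12*31+96)%997=468 h(12,12)=(12*31+12)%997=384 -> [647, 58, 468, 384]
  L2: h(647,58)=(647*31+58)%997=175 h(468,384)=(468*31+384)%997=934 -> [175, 934]
  L3: h(175,934)=(175*31+934)%997=377 -> [377]
  root = 377 != target 544
Candidate B: set leaf[3] = 25 -> leaves = [20, 27, 34, 25, 12, 30, 12]
  L0: [20, 27, 34, 25, 12, 30, 12]
  L1: h(20,27)=(20*31+27)%997=647 h(34,25)=(34*31+25)%997=82 h(12,30)=(12*31+30)%997=402 h(12,12)=(12*31+12)%997=384 -> [647, 82, 402, 384]
  L2: h(647,82)=(647*31+82)%997=199 h(402,384)=(402*31+384)%997=882 -> [199, 882]
  L3: h(199,882)=(199*31+882)%997=72 -> [72]
  root = 72 != target 544
Candidate C: set leaf[6] = 50 -> leaves = [20, 27, 34, 1, 12, 30, 50]
  L0: [20, 27, 34, 1, 12, 30, 50]
  L1: h(20,27)=(20*31+27)%997=647 h(34,1)=(34*31+1)%997=58 h(12,30)=(12*31+30)%997=402 h(50,50)=(50*31+50)%997=603 -> [647, 58, 402, 603]
  L2: h(647,58)=(647*31+58)%997=175 h(402,603)=(402*31+603)%997=104 -> [175, 104]
  L3: h(175,104)=(175*31+104)%997=544 -> [544]
  root = 544 == target 544  ** MATCH **
Candidate C produces the target root.

Answer: C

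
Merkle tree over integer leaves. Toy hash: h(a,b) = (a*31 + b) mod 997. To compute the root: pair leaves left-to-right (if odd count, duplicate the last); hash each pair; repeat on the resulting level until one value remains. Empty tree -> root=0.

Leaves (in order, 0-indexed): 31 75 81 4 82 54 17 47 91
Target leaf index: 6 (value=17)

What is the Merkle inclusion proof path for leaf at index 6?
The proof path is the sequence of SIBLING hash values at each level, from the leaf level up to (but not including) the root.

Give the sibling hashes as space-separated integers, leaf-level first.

Answer: 47 602 733 858

Derivation:
L0 (leaves): [31, 75, 81, 4, 82, 54, 17, 47, 91], target index=6
L1: h(31,75)=(31*31+75)%997=39 [pair 0] h(81,4)=(81*31+4)%997=521 [pair 1] h(82,54)=(82*31+54)%997=602 [pair 2] h(17,47)=(17*31+47)%997=574 [pair 3] h(91,91)=(91*31+91)%997=918 [pair 4] -> [39, 521, 602, 574, 918]
  Sibling for proof at L0: 47
L2: h(39,521)=(39*31+521)%997=733 [pair 0] h(602,574)=(602*31+574)%997=293 [pair 1] h(918,918)=(918*31+918)%997=463 [pair 2] -> [733, 293, 463]
  Sibling for proof at L1: 602
L3: h(733,293)=(733*31+293)%997=85 [pair 0] h(463,463)=(463*31+463)%997=858 [pair 1] -> [85, 858]
  Sibling for proof at L2: 733
L4: h(85,858)=(85*31+858)%997=502 [pair 0] -> [502]
  Sibling for proof at L3: 858
Root: 502
Proof path (sibling hashes from leaf to root): [47, 602, 733, 858]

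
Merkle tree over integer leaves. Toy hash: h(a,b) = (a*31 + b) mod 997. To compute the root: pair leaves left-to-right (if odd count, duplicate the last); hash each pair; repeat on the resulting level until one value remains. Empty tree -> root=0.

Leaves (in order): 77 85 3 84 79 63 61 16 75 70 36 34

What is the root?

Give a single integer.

Answer: 46

Derivation:
L0: [77, 85, 3, 84, 79, 63, 61, 16, 75, 70, 36, 34]
L1: h(77,85)=(77*31+85)%997=478 h(3,84)=(3*31+84)%997=177 h(79,63)=(79*31+63)%997=518 h(61,16)=(61*31+16)%997=910 h(75,70)=(75*31+70)%997=401 h(36,34)=(36*31+34)%997=153 -> [478, 177, 518, 910, 401, 153]
L2: h(478,177)=(478*31+177)%997=40 h(518,910)=(518*31+910)%997=19 h(401,153)=(401*31+153)%997=620 -> [40, 19, 620]
L3: h(40,19)=(40*31+19)%997=262 h(620,620)=(620*31+620)%997=897 -> [262, 897]
L4: h(262,897)=(262*31+897)%997=46 -> [46]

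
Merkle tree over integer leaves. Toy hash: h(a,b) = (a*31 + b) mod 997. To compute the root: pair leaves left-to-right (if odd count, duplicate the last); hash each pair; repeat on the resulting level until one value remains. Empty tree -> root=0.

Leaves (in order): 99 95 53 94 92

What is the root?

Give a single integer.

Answer: 253

Derivation:
L0: [99, 95, 53, 94, 92]
L1: h(99,95)=(99*31+95)%997=173 h(53,94)=(53*31+94)%997=740 h(92,92)=(92*31+92)%997=950 -> [173, 740, 950]
L2: h(173,740)=(173*31+740)%997=121 h(950,950)=(950*31+950)%997=490 -> [121, 490]
L3: h(121,490)=(121*31+490)%997=253 -> [253]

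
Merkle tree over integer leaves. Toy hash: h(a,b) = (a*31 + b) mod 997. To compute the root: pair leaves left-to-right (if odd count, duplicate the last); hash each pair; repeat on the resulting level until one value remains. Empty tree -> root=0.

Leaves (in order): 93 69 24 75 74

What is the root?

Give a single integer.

L0: [93, 69, 24, 75, 74]
L1: h(93,69)=(93*31+69)%997=958 h(24,75)=(24*31+75)%997=819 h(74,74)=(74*31+74)%997=374 -> [958, 819, 374]
L2: h(958,819)=(958*31+819)%997=607 h(374,374)=(374*31+374)%997=4 -> [607, 4]
L3: h(607,4)=(607*31+4)%997=875 -> [875]

Answer: 875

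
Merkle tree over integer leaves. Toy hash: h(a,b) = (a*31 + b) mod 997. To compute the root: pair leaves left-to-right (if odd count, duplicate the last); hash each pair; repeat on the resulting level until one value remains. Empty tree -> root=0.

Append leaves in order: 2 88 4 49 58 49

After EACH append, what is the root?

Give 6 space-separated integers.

Answer: 2 150 790 835 532 244

Derivation:
After append 2 (leaves=[2]):
  L0: [2]
  root=2
After append 88 (leaves=[2, 88]):
  L0: [2, 88]
  L1: h(2,88)=(2*31+88)%997=150 -> [150]
  root=150
After append 4 (leaves=[2, 88, 4]):
  L0: [2, 88, 4]
  L1: h(2,88)=(2*31+88)%997=150 h(4,4)=(4*31+4)%997=128 -> [150, 128]
  L2: h(150,128)=(150*31+128)%997=790 -> [790]
  root=790
After append 49 (leaves=[2, 88, 4, 49]):
  L0: [2, 88, 4, 49]
  L1: h(2,88)=(2*31+88)%997=150 h(4,49)=(4*31+49)%997=173 -> [150, 173]
  L2: h(150,173)=(150*31+173)%997=835 -> [835]
  root=835
After append 58 (leaves=[2, 88, 4, 49, 58]):
  L0: [2, 88, 4, 49, 58]
  L1: h(2,88)=(2*31+88)%997=150 h(4,49)=(4*31+49)%997=173 h(58,58)=(58*31+58)%997=859 -> [150, 173, 859]
  L2: h(150,173)=(150*31+173)%997=835 h(859,859)=(859*31+859)%997=569 -> [835, 569]
  L3: h(835,569)=(835*31+569)%997=532 -> [532]
  root=532
After append 49 (leaves=[2, 88, 4, 49, 58, 49]):
  L0: [2, 88, 4, 49, 58, 49]
  L1: h(2,88)=(2*31+88)%997=150 h(4,49)=(4*31+49)%997=173 h(58,49)=(58*31+49)%997=850 -> [150, 173, 850]
  L2: h(150,173)=(150*31+173)%997=835 h(850,850)=(850*31+850)%997=281 -> [835, 281]
  L3: h(835,281)=(835*31+281)%997=244 -> [244]
  root=244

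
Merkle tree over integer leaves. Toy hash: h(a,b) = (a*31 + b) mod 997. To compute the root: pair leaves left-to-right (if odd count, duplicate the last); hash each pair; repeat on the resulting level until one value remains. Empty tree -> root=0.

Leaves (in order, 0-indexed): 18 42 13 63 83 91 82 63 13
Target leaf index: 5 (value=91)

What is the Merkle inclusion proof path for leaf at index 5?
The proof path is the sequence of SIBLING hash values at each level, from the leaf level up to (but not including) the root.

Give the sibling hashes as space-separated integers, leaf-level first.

Answer: 83 611 123 265

Derivation:
L0 (leaves): [18, 42, 13, 63, 83, 91, 82, 63, 13], target index=5
L1: h(18,42)=(18*31+42)%997=600 [pair 0] h(13,63)=(13*31+63)%997=466 [pair 1] h(83,91)=(83*31+91)%997=670 [pair 2] h(82,63)=(82*31+63)%997=611 [pair 3] h(13,13)=(13*31+13)%997=416 [pair 4] -> [600, 466, 670, 611, 416]
  Sibling for proof at L0: 83
L2: h(600,466)=(600*31+466)%997=123 [pair 0] h(670,611)=(670*31+611)%997=444 [pair 1] h(416,416)=(416*31+416)%997=351 [pair 2] -> [123, 444, 351]
  Sibling for proof at L1: 611
L3: h(123,444)=(123*31+444)%997=269 [pair 0] h(351,351)=(351*31+351)%997=265 [pair 1] -> [269, 265]
  Sibling for proof at L2: 123
L4: h(269,265)=(269*31+265)%997=628 [pair 0] -> [628]
  Sibling for proof at L3: 265
Root: 628
Proof path (sibling hashes from leaf to root): [83, 611, 123, 265]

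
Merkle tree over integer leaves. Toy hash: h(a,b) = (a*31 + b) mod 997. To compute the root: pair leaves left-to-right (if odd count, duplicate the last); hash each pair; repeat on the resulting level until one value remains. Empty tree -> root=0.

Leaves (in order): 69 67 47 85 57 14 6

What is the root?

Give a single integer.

Answer: 858

Derivation:
L0: [69, 67, 47, 85, 57, 14, 6]
L1: h(69,67)=(69*31+67)%997=212 h(47,85)=(47*31+85)%997=545 h(57,14)=(57*31+14)%997=784 h(6,6)=(6*31+6)%997=192 -> [212, 545, 784, 192]
L2: h(212,545)=(212*31+545)%997=138 h(784,192)=(784*31+192)%997=568 -> [138, 568]
L3: h(138,568)=(138*31+568)%997=858 -> [858]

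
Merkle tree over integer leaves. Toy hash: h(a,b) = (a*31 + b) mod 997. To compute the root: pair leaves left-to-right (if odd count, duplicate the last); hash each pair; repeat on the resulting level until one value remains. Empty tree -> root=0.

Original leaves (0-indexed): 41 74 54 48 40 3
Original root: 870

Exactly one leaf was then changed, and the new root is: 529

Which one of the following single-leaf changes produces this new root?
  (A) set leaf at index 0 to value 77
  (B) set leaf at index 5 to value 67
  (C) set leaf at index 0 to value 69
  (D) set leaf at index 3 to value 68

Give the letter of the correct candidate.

Original leaves: [41, 74, 54, 48, 40, 3]
Target new root: 529
Try each candidate change and compute the resulting root:
Candidate A: set leaf[0] = 77 -> leaves = [77, 74, 54, 48, 40, 3]
  L0: [77, 74, 54, 48, 40, 3]
  L1: h(77,74)=(77*31+74)%997=467 h(54,48)=(54*31+48)%997=725 h(40,3)=(40*31+3)%997=246 -> [467, 725, 246]
  L2: h(467,725)=(467*31+725)%997=247 h(246,246)=(246*31+246)%997=893 -> [247, 893]
  L3: h(247,893)=(247*31+893)%997=574 -> [574]
  root = 574 != target 529
Candidate B: set leaf[5] = 67 -> leaves = [41, 74, 54, 48, 40, 67]
  L0: [41, 74, 54, 48, 40, 67]
  L1: h(41,74)=(41*31+74)%997=348 h(54,48)=(54*31+48)%997=725 h(40,67)=(40*31+67)%997=310 -> [348, 725, 310]
  L2: h(348,725)=(348*31+725)%997=546 h(310,310)=(310*31+310)%997=947 -> [546, 947]
  L3: h(546,947)=(546*31+947)%997=924 -> [924]
  root = 924 != target 529
Candidate C: set leaf[0] = 69 -> leaves = [69, 74, 54, 48, 40, 3]
  L0: [69, 74, 54, 48, 40, 3]
  L1: h(69,74)=(69*31+74)%997=219 h(54,48)=(54*31+48)%997=725 h(40,3)=(40*31+3)%997=246 -> [219, 725, 246]
  L2: h(219,725)=(219*31+725)%997=535 h(246,246)=(246*31+246)%997=893 -> [535, 893]
  L3: h(535,893)=(535*31+893)%997=529 -> [529]
  root = 529 == target 529  ** MATCH **
Candidate D: set leaf[3] = 68 -> leaves = [41, 74, 54, 68, 40, 3]
  L0: [41, 74, 54, 68, 40, 3]
  L1: h(41,74)=(41*31+74)%997=348 h(54,68)=(54*31+68)%997=745 h(40,3)=(40*31+3)%997=246 -> [348, 745, 246]
  L2: h(348,745)=(348*31+745)%997=566 h(246,246)=(246*31+246)%997=893 -> [566, 893]
  L3: h(566,893)=(566*31+893)%997=493 -> [493]
  root = 493 != target 529
Candidate C produces the target root.

Answer: C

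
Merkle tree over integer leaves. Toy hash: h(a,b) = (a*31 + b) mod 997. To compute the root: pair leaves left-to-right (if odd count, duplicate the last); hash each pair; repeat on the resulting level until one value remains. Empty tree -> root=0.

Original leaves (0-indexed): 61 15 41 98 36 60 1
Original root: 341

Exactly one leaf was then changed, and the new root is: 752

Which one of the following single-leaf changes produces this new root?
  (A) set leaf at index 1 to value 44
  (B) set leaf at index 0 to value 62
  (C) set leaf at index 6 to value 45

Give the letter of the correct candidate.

Answer: C

Derivation:
Original leaves: [61, 15, 41, 98, 36, 60, 1]
Target new root: 752
Try each candidate change and compute the resulting root:
Candidate A: set leaf[1] = 44 -> leaves = [61, 44, 41, 98, 36, 60, 1]
  L0: [61, 44, 41, 98, 36, 60, 1]
  L1: h(61,44)=(61*31+44)%997=938 h(41,98)=(41*31+98)%997=372 h(36,60)=(36*31+60)%997=179 h(1,1)=(1*31+1)%997=32 -> [938, 372, 179, 32]
  L2: h(938,372)=(938*31+372)%997=537 h(179,32)=(179*31+32)%997=596 -> [537, 596]
  L3: h(537,596)=(537*31+596)%997=294 -> [294]
  root = 294 != target 752
Candidate B: set leaf[0] = 62 -> leaves = [62, 15, 41, 98, 36, 60, 1]
  L0: [62, 15, 41, 98, 36, 60, 1]
  L1: h(62,15)=(62*31+15)%997=940 h(41,98)=(41*31+98)%997=372 h(36,60)=(36*31+60)%997=179 h(1,1)=(1*31+1)%997=32 -> [940, 372, 179, 32]
  L2: h(940,372)=(940*31+372)%997=599 h(179,32)=(179*31+32)%997=596 -> [599, 596]
  L3: h(599,596)=(599*31+596)%997=222 -> [222]
  root = 222 != target 752
Candidate C: set leaf[6] = 45 -> leaves = [61, 15, 41, 98, 36, 60, 45]
  L0: [61, 15, 41, 98, 36, 60, 45]
  L1: h(61,15)=(61*31+15)%997=909 h(41,98)=(41*31+98)%997=372 h(36,60)=(36*31+60)%997=179 h(45,45)=(45*31+45)%997=443 -> [909, 372, 179, 443]
  L2: h(909,372)=(909*31+372)%997=635 h(179,443)=(179*31+443)%997=10 -> [635, 10]
  L3: h(635,10)=(635*31+10)%997=752 -> [752]
  root = 752 == target 752  ** MATCH **
Candidate C produces the target root.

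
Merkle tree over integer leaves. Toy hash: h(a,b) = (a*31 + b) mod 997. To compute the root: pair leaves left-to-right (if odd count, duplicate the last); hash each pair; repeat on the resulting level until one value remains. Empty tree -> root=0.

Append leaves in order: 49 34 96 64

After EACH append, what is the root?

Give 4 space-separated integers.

Answer: 49 556 368 336

Derivation:
After append 49 (leaves=[49]):
  L0: [49]
  root=49
After append 34 (leaves=[49, 34]):
  L0: [49, 34]
  L1: h(49,34)=(49*31+34)%997=556 -> [556]
  root=556
After append 96 (leaves=[49, 34, 96]):
  L0: [49, 34, 96]
  L1: h(49,34)=(49*31+34)%997=556 h(96,96)=(96*31+96)%997=81 -> [556, 81]
  L2: h(556,81)=(556*31+81)%997=368 -> [368]
  root=368
After append 64 (leaves=[49, 34, 96, 64]):
  L0: [49, 34, 96, 64]
  L1: h(49,34)=(49*31+34)%997=556 h(96,64)=(96*31+64)%997=49 -> [556, 49]
  L2: h(556,49)=(556*31+49)%997=336 -> [336]
  root=336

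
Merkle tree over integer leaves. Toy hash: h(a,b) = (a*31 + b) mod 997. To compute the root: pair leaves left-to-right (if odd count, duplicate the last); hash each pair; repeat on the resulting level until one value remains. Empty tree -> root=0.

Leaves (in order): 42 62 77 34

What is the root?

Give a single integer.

L0: [42, 62, 77, 34]
L1: h(42,62)=(42*31+62)%997=367 h(77,34)=(77*31+34)%997=427 -> [367, 427]
L2: h(367,427)=(367*31+427)%997=837 -> [837]

Answer: 837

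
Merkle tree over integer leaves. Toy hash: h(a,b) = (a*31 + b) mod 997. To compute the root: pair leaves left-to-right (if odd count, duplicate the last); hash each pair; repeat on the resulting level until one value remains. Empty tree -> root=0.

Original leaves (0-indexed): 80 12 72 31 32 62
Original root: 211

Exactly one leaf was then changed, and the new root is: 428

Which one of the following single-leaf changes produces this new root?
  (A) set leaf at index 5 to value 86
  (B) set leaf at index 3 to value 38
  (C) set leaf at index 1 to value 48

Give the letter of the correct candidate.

Answer: B

Derivation:
Original leaves: [80, 12, 72, 31, 32, 62]
Target new root: 428
Try each candidate change and compute the resulting root:
Candidate A: set leaf[5] = 86 -> leaves = [80, 12, 72, 31, 32, 86]
  L0: [80, 12, 72, 31, 32, 86]
  L1: h(80,12)=(80*31+12)%997=498 h(72,31)=(72*31+31)%997=269 h(32,86)=(32*31+86)%997=81 -> [498, 269, 81]
  L2: h(498,269)=(498*31+269)%997=752 h(81,81)=(81*31+81)%997=598 -> [752, 598]
  L3: h(752,598)=(752*31+598)%997=979 -> [979]
  root = 979 != target 428
Candidate B: set leaf[3] = 38 -> leaves = [80, 12, 72, 38, 32, 62]
  L0: [80, 12, 72, 38, 32, 62]
  L1: h(80,12)=(80*31+12)%997=498 h(72,38)=(72*31+38)%997=276 h(32,62)=(32*31+62)%997=57 -> [498, 276, 57]
  L2: h(498,276)=(498*31+276)%997=759 h(57,57)=(57*31+57)%997=827 -> [759, 827]
  L3: h(759,827)=(759*31+827)%997=428 -> [428]
  root = 428 == target 428  ** MATCH **
Candidate C: set leaf[1] = 48 -> leaves = [80, 48, 72, 31, 32, 62]
  L0: [80, 48, 72, 31, 32, 62]
  L1: h(80,48)=(80*31+48)%997=534 h(72,31)=(72*31+31)%997=269 h(32,62)=(32*31+62)%997=57 -> [534, 269, 57]
  L2: h(534,269)=(534*31+269)%997=871 h(57,57)=(57*31+57)%997=827 -> [871, 827]
  L3: h(871,827)=(871*31+827)%997=909 -> [909]
  root = 909 != target 428
Candidate B produces the target root.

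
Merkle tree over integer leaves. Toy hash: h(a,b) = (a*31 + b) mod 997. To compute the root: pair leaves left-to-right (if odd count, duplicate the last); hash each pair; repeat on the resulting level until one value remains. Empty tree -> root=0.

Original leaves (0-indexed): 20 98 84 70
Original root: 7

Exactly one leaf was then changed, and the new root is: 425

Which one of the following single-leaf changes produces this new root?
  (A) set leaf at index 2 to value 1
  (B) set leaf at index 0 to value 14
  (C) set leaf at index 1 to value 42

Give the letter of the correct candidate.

Original leaves: [20, 98, 84, 70]
Target new root: 425
Try each candidate change and compute the resulting root:
Candidate A: set leaf[2] = 1 -> leaves = [20, 98, 1, 70]
  L0: [20, 98, 1, 70]
  L1: h(20,98)=(20*31+98)%997=718 h(1,70)=(1*31+70)%997=101 -> [718, 101]
  L2: h(718,101)=(718*31+101)%997=425 -> [425]
  root = 425 == target 425  ** MATCH **
Candidate B: set leaf[0] = 14 -> leaves = [14, 98, 84, 70]
  L0: [14, 98, 84, 70]
  L1: h(14,98)=(14*31+98)%997=532 h(84,70)=(84*31+70)%997=680 -> [532, 680]
  L2: h(532,680)=(532*31+680)%997=223 -> [223]
  root = 223 != target 425
Candidate C: set leaf[1] = 42 -> leaves = [20, 42, 84, 70]
  L0: [20, 42, 84, 70]
  L1: h(20,42)=(20*31+42)%997=662 h(84,70)=(84*31+70)%997=680 -> [662, 680]
  L2: h(662,680)=(662*31+680)%997=265 -> [265]
  root = 265 != target 425
Candidate A produces the target root.

Answer: A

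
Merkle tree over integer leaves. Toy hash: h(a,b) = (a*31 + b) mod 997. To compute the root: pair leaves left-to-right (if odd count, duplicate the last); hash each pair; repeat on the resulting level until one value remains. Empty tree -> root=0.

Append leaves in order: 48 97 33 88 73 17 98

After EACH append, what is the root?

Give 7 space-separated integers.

After append 48 (leaves=[48]):
  L0: [48]
  root=48
After append 97 (leaves=[48, 97]):
  L0: [48, 97]
  L1: h(48,97)=(48*31+97)%997=588 -> [588]
  root=588
After append 33 (leaves=[48, 97, 33]):
  L0: [48, 97, 33]
  L1: h(48,97)=(48*31+97)%997=588 h(33,33)=(33*31+33)%997=59 -> [588, 59]
  L2: h(588,59)=(588*31+59)%997=341 -> [341]
  root=341
After append 88 (leaves=[48, 97, 33, 88]):
  L0: [48, 97, 33, 88]
  L1: h(48,97)=(48*31+97)%997=588 h(33,88)=(33*31+88)%997=114 -> [588, 114]
  L2: h(588,114)=(588*31+114)%997=396 -> [396]
  root=396
After append 73 (leaves=[48, 97, 33, 88, 73]):
  L0: [48, 97, 33, 88, 73]
  L1: h(48,97)=(48*31+97)%997=588 h(33,88)=(33*31+88)%997=114 h(73,73)=(73*31+73)%997=342 -> [588, 114, 342]
  L2: h(588,114)=(588*31+114)%997=396 h(342,342)=(342*31+342)%997=974 -> [396, 974]
  L3: h(396,974)=(396*31+974)%997=289 -> [289]
  root=289
After append 17 (leaves=[48, 97, 33, 88, 73, 17]):
  L0: [48, 97, 33, 88, 73, 17]
  L1: h(48,97)=(48*31+97)%997=588 h(33,88)=(33*31+88)%997=114 h(73,17)=(73*31+17)%997=286 -> [588, 114, 286]
  L2: h(588,114)=(588*31+114)%997=396 h(286,286)=(286*31+286)%997=179 -> [396, 179]
  L3: h(396,179)=(396*31+179)%997=491 -> [491]
  root=491
After append 98 (leaves=[48, 97, 33, 88, 73, 17, 98]):
  L0: [48, 97, 33, 88, 73, 17, 98]
  L1: h(48,97)=(48*31+97)%997=588 h(33,88)=(33*31+88)%997=114 h(73,17)=(73*31+17)%997=286 h(98,98)=(98*31+98)%997=145 -> [588, 114, 286, 145]
  L2: h(588,114)=(588*31+114)%997=396 h(286,145)=(286*31+145)%997=38 -> [396, 38]
  L3: h(396,38)=(396*31+38)%997=350 -> [350]
  root=350

Answer: 48 588 341 396 289 491 350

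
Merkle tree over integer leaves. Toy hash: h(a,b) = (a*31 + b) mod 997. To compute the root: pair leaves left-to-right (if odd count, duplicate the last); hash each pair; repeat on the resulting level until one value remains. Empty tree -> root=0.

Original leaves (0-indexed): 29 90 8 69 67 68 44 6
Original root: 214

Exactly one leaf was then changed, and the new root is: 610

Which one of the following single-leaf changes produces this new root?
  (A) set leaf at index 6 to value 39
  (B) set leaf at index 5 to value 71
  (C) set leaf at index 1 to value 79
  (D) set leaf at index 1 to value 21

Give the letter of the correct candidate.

Answer: C

Derivation:
Original leaves: [29, 90, 8, 69, 67, 68, 44, 6]
Target new root: 610
Try each candidate change and compute the resulting root:
Candidate A: set leaf[6] = 39 -> leaves = [29, 90, 8, 69, 67, 68, 39, 6]
  L0: [29, 90, 8, 69, 67, 68, 39, 6]
  L1: h(29,90)=(29*31+90)%997=989 h(8,69)=(8*31+69)%997=317 h(67,68)=(67*31+68)%997=151 h(39,6)=(39*31+6)%997=218 -> [989, 317, 151, 218]
  L2: h(989,317)=(989*31+317)%997=69 h(151,218)=(151*31+218)%997=911 -> [69, 911]
  L3: h(69,911)=(69*31+911)%997=59 -> [59]
  root = 59 != target 610
Candidate B: set leaf[5] = 71 -> leaves = [29, 90, 8, 69, 67, 71, 44, 6]
  L0: [29, 90, 8, 69, 67, 71, 44, 6]
  L1: h(29,90)=(29*31+90)%997=989 h(8,69)=(8*31+69)%997=317 h(67,71)=(67*31+71)%997=154 h(44,6)=(44*31+6)%997=373 -> [989, 317, 154, 373]
  L2: h(989,317)=(989*31+317)%997=69 h(154,373)=(154*31+373)%997=162 -> [69, 162]
  L3: h(69,162)=(69*31+162)%997=307 -> [307]
  root = 307 != target 610
Candidate C: set leaf[1] = 79 -> leaves = [29, 79, 8, 69, 67, 68, 44, 6]
  L0: [29, 79, 8, 69, 67, 68, 44, 6]
  L1: h(29,79)=(29*31+79)%997=978 h(8,69)=(8*31+69)%997=317 h(67,68)=(67*31+68)%997=151 h(44,6)=(44*31+6)%997=373 -> [978, 317, 151, 373]
  L2: h(978,317)=(978*31+317)%997=725 h(151,373)=(151*31+373)%997=69 -> [725, 69]
  L3: h(725,69)=(725*31+69)%997=610 -> [610]
  root = 610 == target 610  ** MATCH **
Candidate D: set leaf[1] = 21 -> leaves = [29, 21, 8, 69, 67, 68, 44, 6]
  L0: [29, 21, 8, 69, 67, 68, 44, 6]
  L1: h(29,21)=(29*31+21)%997=920 h(8,69)=(8*31+69)%997=317 h(67,68)=(67*31+68)%997=151 h(44,6)=(44*31+6)%997=373 -> [920, 317, 151, 373]
  L2: h(920,317)=(920*31+317)%997=921 h(151,373)=(151*31+373)%997=69 -> [921, 69]
  L3: h(921,69)=(921*31+69)%997=704 -> [704]
  root = 704 != target 610
Candidate C produces the target root.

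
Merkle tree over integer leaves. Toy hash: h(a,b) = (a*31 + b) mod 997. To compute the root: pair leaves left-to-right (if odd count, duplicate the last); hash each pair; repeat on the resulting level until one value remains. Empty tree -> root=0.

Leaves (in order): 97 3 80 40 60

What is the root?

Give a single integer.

Answer: 293

Derivation:
L0: [97, 3, 80, 40, 60]
L1: h(97,3)=(97*31+3)%997=19 h(80,40)=(80*31+40)%997=526 h(60,60)=(60*31+60)%997=923 -> [19, 526, 923]
L2: h(19,526)=(19*31+526)%997=118 h(923,923)=(923*31+923)%997=623 -> [118, 623]
L3: h(118,623)=(118*31+623)%997=293 -> [293]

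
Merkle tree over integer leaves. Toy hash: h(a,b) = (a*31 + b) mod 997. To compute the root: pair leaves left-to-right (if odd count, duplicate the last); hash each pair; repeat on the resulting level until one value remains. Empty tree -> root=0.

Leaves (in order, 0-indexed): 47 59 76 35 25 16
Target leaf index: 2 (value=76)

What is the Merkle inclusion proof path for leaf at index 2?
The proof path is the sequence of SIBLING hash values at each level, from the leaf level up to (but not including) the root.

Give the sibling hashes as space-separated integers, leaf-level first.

Answer: 35 519 387

Derivation:
L0 (leaves): [47, 59, 76, 35, 25, 16], target index=2
L1: h(47,59)=(47*31+59)%997=519 [pair 0] h(76,35)=(76*31+35)%997=397 [pair 1] h(25,16)=(25*31+16)%997=791 [pair 2] -> [519, 397, 791]
  Sibling for proof at L0: 35
L2: h(519,397)=(519*31+397)%997=534 [pair 0] h(791,791)=(791*31+791)%997=387 [pair 1] -> [534, 387]
  Sibling for proof at L1: 519
L3: h(534,387)=(534*31+387)%997=989 [pair 0] -> [989]
  Sibling for proof at L2: 387
Root: 989
Proof path (sibling hashes from leaf to root): [35, 519, 387]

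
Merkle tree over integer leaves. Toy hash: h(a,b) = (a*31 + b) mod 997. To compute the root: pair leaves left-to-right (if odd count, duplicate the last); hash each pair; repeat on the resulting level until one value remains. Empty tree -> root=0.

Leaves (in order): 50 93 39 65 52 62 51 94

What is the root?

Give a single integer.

Answer: 17

Derivation:
L0: [50, 93, 39, 65, 52, 62, 51, 94]
L1: h(50,93)=(50*31+93)%997=646 h(39,65)=(39*31+65)%997=277 h(52,62)=(52*31+62)%997=677 h(51,94)=(51*31+94)%997=678 -> [646, 277, 677, 678]
L2: h(646,277)=(646*31+277)%997=363 h(677,678)=(677*31+678)%997=728 -> [363, 728]
L3: h(363,728)=(363*31+728)%997=17 -> [17]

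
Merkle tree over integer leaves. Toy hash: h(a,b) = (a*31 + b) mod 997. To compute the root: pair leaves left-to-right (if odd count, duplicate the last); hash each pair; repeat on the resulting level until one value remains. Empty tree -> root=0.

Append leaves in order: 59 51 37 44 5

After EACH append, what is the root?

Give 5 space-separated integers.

After append 59 (leaves=[59]):
  L0: [59]
  root=59
After append 51 (leaves=[59, 51]):
  L0: [59, 51]
  L1: h(59,51)=(59*31+51)%997=883 -> [883]
  root=883
After append 37 (leaves=[59, 51, 37]):
  L0: [59, 51, 37]
  L1: h(59,51)=(59*31+51)%997=883 h(37,37)=(37*31+37)%997=187 -> [883, 187]
  L2: h(883,187)=(883*31+187)%997=641 -> [641]
  root=641
After append 44 (leaves=[59, 51, 37, 44]):
  L0: [59, 51, 37, 44]
  L1: h(59,51)=(59*31+51)%997=883 h(37,44)=(37*31+44)%997=194 -> [883, 194]
  L2: h(883,194)=(883*31+194)%997=648 -> [648]
  root=648
After append 5 (leaves=[59, 51, 37, 44, 5]):
  L0: [59, 51, 37, 44, 5]
  L1: h(59,51)=(59*31+51)%997=883 h(37,44)=(37*31+44)%997=194 h(5,5)=(5*31+5)%997=160 -> [883, 194, 160]
  L2: h(883,194)=(883*31+194)%997=648 h(160,160)=(160*31+160)%997=135 -> [648, 135]
  L3: h(648,135)=(648*31+135)%997=283 -> [283]
  root=283

Answer: 59 883 641 648 283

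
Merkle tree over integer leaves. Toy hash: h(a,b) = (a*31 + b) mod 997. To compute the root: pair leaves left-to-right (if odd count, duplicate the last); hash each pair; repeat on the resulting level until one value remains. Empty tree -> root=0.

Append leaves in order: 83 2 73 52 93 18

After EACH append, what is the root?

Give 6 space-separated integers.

Answer: 83 581 407 386 519 113

Derivation:
After append 83 (leaves=[83]):
  L0: [83]
  root=83
After append 2 (leaves=[83, 2]):
  L0: [83, 2]
  L1: h(83,2)=(83*31+2)%997=581 -> [581]
  root=581
After append 73 (leaves=[83, 2, 73]):
  L0: [83, 2, 73]
  L1: h(83,2)=(83*31+2)%997=581 h(73,73)=(73*31+73)%997=342 -> [581, 342]
  L2: h(581,342)=(581*31+342)%997=407 -> [407]
  root=407
After append 52 (leaves=[83, 2, 73, 52]):
  L0: [83, 2, 73, 52]
  L1: h(83,2)=(83*31+2)%997=581 h(73,52)=(73*31+52)%997=321 -> [581, 321]
  L2: h(581,321)=(581*31+321)%997=386 -> [386]
  root=386
After append 93 (leaves=[83, 2, 73, 52, 93]):
  L0: [83, 2, 73, 52, 93]
  L1: h(83,2)=(83*31+2)%997=581 h(73,52)=(73*31+52)%997=321 h(93,93)=(93*31+93)%997=982 -> [581, 321, 982]
  L2: h(581,321)=(581*31+321)%997=386 h(982,982)=(982*31+982)%997=517 -> [386, 517]
  L3: h(386,517)=(386*31+517)%997=519 -> [519]
  root=519
After append 18 (leaves=[83, 2, 73, 52, 93, 18]):
  L0: [83, 2, 73, 52, 93, 18]
  L1: h(83,2)=(83*31+2)%997=581 h(73,52)=(73*31+52)%997=321 h(93,18)=(93*31+18)%997=907 -> [581, 321, 907]
  L2: h(581,321)=(581*31+321)%997=386 h(907,907)=(907*31+907)%997=111 -> [386, 111]
  L3: h(386,111)=(386*31+111)%997=113 -> [113]
  root=113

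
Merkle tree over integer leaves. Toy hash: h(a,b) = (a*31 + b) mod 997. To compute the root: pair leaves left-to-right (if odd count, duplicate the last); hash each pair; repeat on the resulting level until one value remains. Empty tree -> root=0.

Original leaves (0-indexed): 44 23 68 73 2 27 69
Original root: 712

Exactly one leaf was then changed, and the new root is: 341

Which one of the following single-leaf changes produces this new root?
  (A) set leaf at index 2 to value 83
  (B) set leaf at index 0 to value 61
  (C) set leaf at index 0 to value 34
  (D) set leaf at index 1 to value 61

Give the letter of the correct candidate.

Answer: D

Derivation:
Original leaves: [44, 23, 68, 73, 2, 27, 69]
Target new root: 341
Try each candidate change and compute the resulting root:
Candidate A: set leaf[2] = 83 -> leaves = [44, 23, 83, 73, 2, 27, 69]
  L0: [44, 23, 83, 73, 2, 27, 69]
  L1: h(44,23)=(44*31+23)%997=390 h(83,73)=(83*31+73)%997=652 h(2,27)=(2*31+27)%997=89 h(69,69)=(69*31+69)%997=214 -> [390, 652, 89, 214]
  L2: h(390,652)=(390*31+652)%997=778 h(89,214)=(89*31+214)%997=979 -> [778, 979]
  L3: h(778,979)=(778*31+979)%997=172 -> [172]
  root = 172 != target 341
Candidate B: set leaf[0] = 61 -> leaves = [61, 23, 68, 73, 2, 27, 69]
  L0: [61, 23, 68, 73, 2, 27, 69]
  L1: h(61,23)=(61*31+23)%997=917 h(68,73)=(68*31+73)%997=187 h(2,27)=(2*31+27)%997=89 h(69,69)=(69*31+69)%997=214 -> [917, 187, 89, 214]
  L2: h(917,187)=(917*31+187)%997=698 h(89,214)=(89*31+214)%997=979 -> [698, 979]
  L3: h(698,979)=(698*31+979)%997=683 -> [683]
  root = 683 != target 341
Candidate C: set leaf[0] = 34 -> leaves = [34, 23, 68, 73, 2, 27, 69]
  L0: [34, 23, 68, 73, 2, 27, 69]
  L1: h(34,23)=(34*31+23)%997=80 h(68,73)=(68*31+73)%997=187 h(2,27)=(2*31+27)%997=89 h(69,69)=(69*31+69)%997=214 -> [80, 187, 89, 214]
  L2: h(80,187)=(80*31+187)%997=673 h(89,214)=(89*31+214)%997=979 -> [673, 979]
  L3: h(673,979)=(673*31+979)%997=905 -> [905]
  root = 905 != target 341
Candidate D: set leaf[1] = 61 -> leaves = [44, 61, 68, 73, 2, 27, 69]
  L0: [44, 61, 68, 73, 2, 27, 69]
  L1: h(44,61)=(44*31+61)%997=428 h(68,73)=(68*31+73)%997=187 h(2,27)=(2*31+27)%997=89 h(69,69)=(69*31+69)%997=214 -> [428, 187, 89, 214]
  L2: h(428,187)=(428*31+187)%997=494 h(89,214)=(89*31+214)%997=979 -> [494, 979]
  L3: h(494,979)=(494*31+979)%997=341 -> [341]
  root = 341 == target 341  ** MATCH **
Candidate D produces the target root.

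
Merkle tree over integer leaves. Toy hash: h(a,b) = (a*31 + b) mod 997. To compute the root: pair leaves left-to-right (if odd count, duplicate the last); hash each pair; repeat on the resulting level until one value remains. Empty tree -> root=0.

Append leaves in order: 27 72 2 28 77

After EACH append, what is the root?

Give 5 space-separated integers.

Answer: 27 909 327 353 61

Derivation:
After append 27 (leaves=[27]):
  L0: [27]
  root=27
After append 72 (leaves=[27, 72]):
  L0: [27, 72]
  L1: h(27,72)=(27*31+72)%997=909 -> [909]
  root=909
After append 2 (leaves=[27, 72, 2]):
  L0: [27, 72, 2]
  L1: h(27,72)=(27*31+72)%997=909 h(2,2)=(2*31+2)%997=64 -> [909, 64]
  L2: h(909,64)=(909*31+64)%997=327 -> [327]
  root=327
After append 28 (leaves=[27, 72, 2, 28]):
  L0: [27, 72, 2, 28]
  L1: h(27,72)=(27*31+72)%997=909 h(2,28)=(2*31+28)%997=90 -> [909, 90]
  L2: h(909,90)=(909*31+90)%997=353 -> [353]
  root=353
After append 77 (leaves=[27, 72, 2, 28, 77]):
  L0: [27, 72, 2, 28, 77]
  L1: h(27,72)=(27*31+72)%997=909 h(2,28)=(2*31+28)%997=90 h(77,77)=(77*31+77)%997=470 -> [909, 90, 470]
  L2: h(909,90)=(909*31+90)%997=353 h(470,470)=(470*31+470)%997=85 -> [353, 85]
  L3: h(353,85)=(353*31+85)%997=61 -> [61]
  root=61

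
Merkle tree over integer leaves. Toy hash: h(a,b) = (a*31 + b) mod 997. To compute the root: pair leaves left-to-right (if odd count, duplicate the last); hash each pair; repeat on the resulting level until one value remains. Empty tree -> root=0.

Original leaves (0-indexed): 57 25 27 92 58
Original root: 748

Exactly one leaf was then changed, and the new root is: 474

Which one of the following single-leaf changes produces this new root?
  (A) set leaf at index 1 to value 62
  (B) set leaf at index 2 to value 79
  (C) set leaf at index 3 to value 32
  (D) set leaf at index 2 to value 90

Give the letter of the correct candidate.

Answer: D

Derivation:
Original leaves: [57, 25, 27, 92, 58]
Target new root: 474
Try each candidate change and compute the resulting root:
Candidate A: set leaf[1] = 62 -> leaves = [57, 62, 27, 92, 58]
  L0: [57, 62, 27, 92, 58]
  L1: h(57,62)=(57*31+62)%997=832 h(27,92)=(27*31+92)%997=929 h(58,58)=(58*31+58)%997=859 -> [832, 929, 859]
  L2: h(832,929)=(832*31+929)%997=799 h(859,859)=(859*31+859)%997=569 -> [799, 569]
  L3: h(799,569)=(799*31+569)%997=413 -> [413]
  root = 413 != target 474
Candidate B: set leaf[2] = 79 -> leaves = [57, 25, 79, 92, 58]
  L0: [57, 25, 79, 92, 58]
  L1: h(57,25)=(57*31+25)%997=795 h(79,92)=(79*31+92)%997=547 h(58,58)=(58*31+58)%997=859 -> [795, 547, 859]
  L2: h(795,547)=(795*31+547)%997=267 h(859,859)=(859*31+859)%997=569 -> [267, 569]
  L3: h(267,569)=(267*31+569)%997=870 -> [870]
  root = 870 != target 474
Candidate C: set leaf[3] = 32 -> leaves = [57, 25, 27, 32, 58]
  L0: [57, 25, 27, 32, 58]
  L1: h(57,25)=(57*31+25)%997=795 h(27,32)=(27*31+32)%997=869 h(58,58)=(58*31+58)%997=859 -> [795, 869, 859]
  L2: h(795,869)=(795*31+869)%997=589 h(859,859)=(859*31+859)%997=569 -> [589, 569]
  L3: h(589,569)=(589*31+569)%997=882 -> [882]
  root = 882 != target 474
Candidate D: set leaf[2] = 90 -> leaves = [57, 25, 90, 92, 58]
  L0: [57, 25, 90, 92, 58]
  L1: h(57,25)=(57*31+25)%997=795 h(90,92)=(90*31+92)%997=888 h(58,58)=(58*31+58)%997=859 -> [795, 888, 859]
  L2: h(795,888)=(795*31+888)%997=608 h(859,859)=(859*31+859)%997=569 -> [608, 569]
  L3: h(608,569)=(608*31+569)%997=474 -> [474]
  root = 474 == target 474  ** MATCH **
Candidate D produces the target root.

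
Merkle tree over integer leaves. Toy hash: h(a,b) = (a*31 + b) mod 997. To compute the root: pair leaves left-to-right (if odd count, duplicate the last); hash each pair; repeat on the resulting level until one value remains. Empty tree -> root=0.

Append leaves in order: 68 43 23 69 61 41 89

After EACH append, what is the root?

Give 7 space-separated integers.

Answer: 68 157 618 664 297 654 573

Derivation:
After append 68 (leaves=[68]):
  L0: [68]
  root=68
After append 43 (leaves=[68, 43]):
  L0: [68, 43]
  L1: h(68,43)=(68*31+43)%997=157 -> [157]
  root=157
After append 23 (leaves=[68, 43, 23]):
  L0: [68, 43, 23]
  L1: h(68,43)=(68*31+43)%997=157 h(23,23)=(23*31+23)%997=736 -> [157, 736]
  L2: h(157,736)=(157*31+736)%997=618 -> [618]
  root=618
After append 69 (leaves=[68, 43, 23, 69]):
  L0: [68, 43, 23, 69]
  L1: h(68,43)=(68*31+43)%997=157 h(23,69)=(23*31+69)%997=782 -> [157, 782]
  L2: h(157,782)=(157*31+782)%997=664 -> [664]
  root=664
After append 61 (leaves=[68, 43, 23, 69, 61]):
  L0: [68, 43, 23, 69, 61]
  L1: h(68,43)=(68*31+43)%997=157 h(23,69)=(23*31+69)%997=782 h(61,61)=(61*31+61)%997=955 -> [157, 782, 955]
  L2: h(157,782)=(157*31+782)%997=664 h(955,955)=(955*31+955)%997=650 -> [664, 650]
  L3: h(664,650)=(664*31+650)%997=297 -> [297]
  root=297
After append 41 (leaves=[68, 43, 23, 69, 61, 41]):
  L0: [68, 43, 23, 69, 61, 41]
  L1: h(68,43)=(68*31+43)%997=157 h(23,69)=(23*31+69)%997=782 h(61,41)=(61*31+41)%997=935 -> [157, 782, 935]
  L2: h(157,782)=(157*31+782)%997=664 h(935,935)=(935*31+935)%997=10 -> [664, 10]
  L3: h(664,10)=(664*31+10)%997=654 -> [654]
  root=654
After append 89 (leaves=[68, 43, 23, 69, 61, 41, 89]):
  L0: [68, 43, 23, 69, 61, 41, 89]
  L1: h(68,43)=(68*31+43)%997=157 h(23,69)=(23*31+69)%997=782 h(61,41)=(61*31+41)%997=935 h(89,89)=(89*31+89)%997=854 -> [157, 782, 935, 854]
  L2: h(157,782)=(157*31+782)%997=664 h(935,854)=(935*31+854)%997=926 -> [664, 926]
  L3: h(664,926)=(664*31+926)%997=573 -> [573]
  root=573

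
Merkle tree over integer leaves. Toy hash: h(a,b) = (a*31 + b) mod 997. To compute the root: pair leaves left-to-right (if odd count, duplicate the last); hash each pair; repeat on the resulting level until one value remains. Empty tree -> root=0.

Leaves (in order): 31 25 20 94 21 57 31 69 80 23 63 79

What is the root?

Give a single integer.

Answer: 658

Derivation:
L0: [31, 25, 20, 94, 21, 57, 31, 69, 80, 23, 63, 79]
L1: h(31,25)=(31*31+25)%997=986 h(20,94)=(20*31+94)%997=714 h(21,57)=(21*31+57)%997=708 h(31,69)=(31*31+69)%997=33 h(80,23)=(80*31+23)%997=509 h(63,79)=(63*31+79)%997=38 -> [986, 714, 708, 33, 509, 38]
L2: h(986,714)=(986*31+714)%997=373 h(708,33)=(708*31+33)%997=47 h(509,38)=(509*31+38)%997=862 -> [373, 47, 862]
L3: h(373,47)=(373*31+47)%997=643 h(862,862)=(862*31+862)%997=665 -> [643, 665]
L4: h(643,665)=(643*31+665)%997=658 -> [658]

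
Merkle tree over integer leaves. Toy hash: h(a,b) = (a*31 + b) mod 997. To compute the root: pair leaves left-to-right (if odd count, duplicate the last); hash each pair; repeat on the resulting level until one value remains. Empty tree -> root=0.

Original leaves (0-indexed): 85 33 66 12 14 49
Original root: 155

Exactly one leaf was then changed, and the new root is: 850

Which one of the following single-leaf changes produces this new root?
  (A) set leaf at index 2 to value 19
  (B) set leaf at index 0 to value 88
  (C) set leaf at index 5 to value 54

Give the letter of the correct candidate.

Original leaves: [85, 33, 66, 12, 14, 49]
Target new root: 850
Try each candidate change and compute the resulting root:
Candidate A: set leaf[2] = 19 -> leaves = [85, 33, 19, 12, 14, 49]
  L0: [85, 33, 19, 12, 14, 49]
  L1: h(85,33)=(85*31+33)%997=674 h(19,12)=(19*31+12)%997=601 h(14,49)=(14*31+49)%997=483 -> [674, 601, 483]
  L2: h(674,601)=(674*31+601)%997=558 h(483,483)=(483*31+483)%997=501 -> [558, 501]
  L3: h(558,501)=(558*31+501)%997=850 -> [850]
  root = 850 == target 850  ** MATCH **
Candidate B: set leaf[0] = 88 -> leaves = [88, 33, 66, 12, 14, 49]
  L0: [88, 33, 66, 12, 14, 49]
  L1: h(88,33)=(88*31+33)%997=767 h(66,12)=(66*31+12)%997=64 h(14,49)=(14*31+49)%997=483 -> [767, 64, 483]
  L2: h(767,64)=(767*31+64)%997=910 h(483,483)=(483*31+483)%997=501 -> [910, 501]
  L3: h(910,501)=(910*31+501)%997=795 -> [795]
  root = 795 != target 850
Candidate C: set leaf[5] = 54 -> leaves = [85, 33, 66, 12, 14, 54]
  L0: [85, 33, 66, 12, 14, 54]
  L1: h(85,33)=(85*31+33)%997=674 h(66,12)=(66*31+12)%997=64 h(14,54)=(14*31+54)%997=488 -> [674, 64, 488]
  L2: h(674,64)=(674*31+64)%997=21 h(488,488)=(488*31+488)%997=661 -> [21, 661]
  L3: h(21,661)=(21*31+661)%997=315 -> [315]
  root = 315 != target 850
Candidate A produces the target root.

Answer: A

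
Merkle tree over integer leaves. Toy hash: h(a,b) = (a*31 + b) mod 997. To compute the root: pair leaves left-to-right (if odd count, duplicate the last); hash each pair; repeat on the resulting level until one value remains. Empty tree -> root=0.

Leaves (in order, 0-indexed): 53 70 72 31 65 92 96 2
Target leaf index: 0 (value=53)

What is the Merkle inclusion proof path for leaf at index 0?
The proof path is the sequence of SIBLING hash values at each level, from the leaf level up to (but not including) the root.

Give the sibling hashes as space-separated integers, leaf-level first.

Answer: 70 269 499

Derivation:
L0 (leaves): [53, 70, 72, 31, 65, 92, 96, 2], target index=0
L1: h(53,70)=(53*31+70)%997=716 [pair 0] h(72,31)=(72*31+31)%997=269 [pair 1] h(65,92)=(65*31+92)%997=113 [pair 2] h(96,2)=(96*31+2)%997=984 [pair 3] -> [716, 269, 113, 984]
  Sibling for proof at L0: 70
L2: h(716,269)=(716*31+269)%997=531 [pair 0] h(113,984)=(113*31+984)%997=499 [pair 1] -> [531, 499]
  Sibling for proof at L1: 269
L3: h(531,499)=(531*31+499)%997=11 [pair 0] -> [11]
  Sibling for proof at L2: 499
Root: 11
Proof path (sibling hashes from leaf to root): [70, 269, 499]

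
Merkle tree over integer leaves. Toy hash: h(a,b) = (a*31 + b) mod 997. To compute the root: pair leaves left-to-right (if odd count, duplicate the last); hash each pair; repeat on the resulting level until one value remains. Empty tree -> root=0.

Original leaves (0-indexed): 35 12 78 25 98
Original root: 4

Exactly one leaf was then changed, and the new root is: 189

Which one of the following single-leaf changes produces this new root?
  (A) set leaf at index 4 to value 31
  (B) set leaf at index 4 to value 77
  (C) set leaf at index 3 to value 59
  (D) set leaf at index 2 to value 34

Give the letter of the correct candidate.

Answer: A

Derivation:
Original leaves: [35, 12, 78, 25, 98]
Target new root: 189
Try each candidate change and compute the resulting root:
Candidate A: set leaf[4] = 31 -> leaves = [35, 12, 78, 25, 31]
  L0: [35, 12, 78, 25, 31]
  L1: h(35,12)=(35*31+12)%997=100 h(78,25)=(78*31+25)%997=449 h(31,31)=(31*31+31)%997=992 -> [100, 449, 992]
  L2: h(100,449)=(100*31+449)%997=558 h(992,992)=(992*31+992)%997=837 -> [558, 837]
  L3: h(558,837)=(558*31+837)%997=189 -> [189]
  root = 189 == target 189  ** MATCH **
Candidate B: set leaf[4] = 77 -> leaves = [35, 12, 78, 25, 77]
  L0: [35, 12, 78, 25, 77]
  L1: h(35,12)=(35*31+12)%997=100 h(78,25)=(78*31+25)%997=449 h(77,77)=(77*31+77)%997=470 -> [100, 449, 470]
  L2: h(100,449)=(100*31+449)%997=558 h(470,470)=(470*31+470)%997=85 -> [558, 85]
  L3: h(558,85)=(558*31+85)%997=434 -> [434]
  root = 434 != target 189
Candidate C: set leaf[3] = 59 -> leaves = [35, 12, 78, 59, 98]
  L0: [35, 12, 78, 59, 98]
  L1: h(35,12)=(35*31+12)%997=100 h(78,59)=(78*31+59)%997=483 h(98,98)=(98*31+98)%997=145 -> [100, 483, 145]
  L2: h(100,483)=(100*31+483)%997=592 h(145,145)=(145*31+145)%997=652 -> [592, 652]
  L3: h(592,652)=(592*31+652)%997=61 -> [61]
  root = 61 != target 189
Candidate D: set leaf[2] = 34 -> leaves = [35, 12, 34, 25, 98]
  L0: [35, 12, 34, 25, 98]
  L1: h(35,12)=(35*31+12)%997=100 h(34,25)=(34*31+25)%997=82 h(98,98)=(98*31+98)%997=145 -> [100, 82, 145]
  L2: h(100,82)=(100*31+82)%997=191 h(145,145)=(145*31+145)%997=652 -> [191, 652]
  L3: h(191,652)=(191*31+652)%997=591 -> [591]
  root = 591 != target 189
Candidate A produces the target root.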